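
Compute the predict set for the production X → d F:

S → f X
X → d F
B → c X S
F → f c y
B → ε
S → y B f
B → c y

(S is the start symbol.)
{ 'd' }

PREDICT(X → d F) = (FIRST(RHS) \ {ε}) ∪ (FOLLOW(X) if ε ∈ FIRST(RHS), i.e. RHS ⇒* ε)
FIRST(d F) = { 'd' }
ε ∉ FIRST(d F), so FOLLOW(X) is not added.
PREDICT(X → d F) = { 'd' }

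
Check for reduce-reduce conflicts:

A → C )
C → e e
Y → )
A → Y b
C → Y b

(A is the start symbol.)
A reduce-reduce conflict occurs when an LR(0) state has two complete items [A → α .] and [B → β .] — both call for a reduction, and with no lookahead the parser cannot choose between them.

Augment with A' → A and build the canonical LR(0) collection (I0 = CLOSURE({[A' → . A]}), then GOTO on every symbol after a dot until no new states appear). It has 9 states:
  I0: { [A → . C )], [A → . Y b], [A' → . A], [C → . Y b], [C → . e e], [Y → . )] }  — shift
  I1: { [Y → ) .] }  — reduce
  I2: { [A' → A .] }  — accept
  I3: { [A → C . )] }  — shift
  I4: { [A → Y . b], [C → Y . b] }  — shift
  I5: { [C → e . e] }  — shift
  I6: { [C → e e .] }  — reduce
  I7: { [A → Y b .], [C → Y b .] }  — 2 reduces
  I8: { [A → C ) .] }  — reduce

I7 contains complete items [A → Y b .], [C → Y b .] — reduce-reduce conflict.

Answer: Yes — I7: [A → Y b .] vs [C → Y b .]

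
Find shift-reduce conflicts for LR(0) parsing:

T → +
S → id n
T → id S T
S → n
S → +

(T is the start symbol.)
A shift-reduce conflict occurs when an LR(0) state has both:
  - a complete (reduce) item [A → α .] (dot at the end), and
  - a shift item [B → β . c γ] (dot before a terminal).

Augment with T' → T and build the canonical LR(0) collection (I0 = CLOSURE({[T' → . T]}), then GOTO on every symbol after a dot until no new states appear). It has 10 states:
  I0: { [T → . +], [T → . id S T], [T' → . T] }  — shift
  I1: { [T → + .] }  — reduce
  I2: { [T' → T .] }  — accept
  I3: { [S → . +], [S → . id n], [S → . n], [T → id . S T] }  — shift
  I4: { [S → + .] }  — reduce
  I5: { [T → . +], [T → . id S T], [T → id S . T] }  — shift
  I6: { [S → id . n] }  — shift
  I7: { [S → n .] }  — reduce
  I8: { [S → id n .] }  — reduce
  I9: { [T → id S T .] }  — reduce

No state contains both a complete item and a shift item.

Answer: No shift-reduce conflicts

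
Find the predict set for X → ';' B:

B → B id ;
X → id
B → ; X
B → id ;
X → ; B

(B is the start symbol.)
PREDICT(X → ';' B) = (FIRST(RHS) \ {ε}) ∪ (FOLLOW(X) if ε ∈ FIRST(RHS), i.e. RHS ⇒* ε)
FIRST(';' B) = { ';' }
ε ∉ FIRST(';' B), so FOLLOW(X) is not added.
PREDICT(X → ';' B) = { ';' }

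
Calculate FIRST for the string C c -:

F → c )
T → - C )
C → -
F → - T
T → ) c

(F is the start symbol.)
{ '-' }

FIRST sets of the non-terminals involved (from the grammar, by fixed-point iteration):
  FIRST(C) = { '-' }

To compute FIRST(C c -), process the symbols left to right:
Symbol C is a non-terminal. Add FIRST(C) \ {ε} = { '-' }
C is not nullable (ε ∉ FIRST(C)), so stop here.
FIRST(C c -) = { '-' }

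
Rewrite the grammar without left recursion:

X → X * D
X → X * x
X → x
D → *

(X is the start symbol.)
X → x X'
X' → * D X'
X' → * x X'
X' → ε
D → *

X is directly left-recursive. The standard transformation for
  A → A α₁ | ... | A α_m | β₁ | ... | β_n
is
  A  → β₁ A' | ... | β_n A'
  A' → α₁ A' | ... | α_m A' | ε

X → x becomes X → x X'
X → X * D becomes X' → * D X'
X → X * x becomes X' → * x X'
Add X' → ε

Productions for other non-terminals are unchanged:
  D → *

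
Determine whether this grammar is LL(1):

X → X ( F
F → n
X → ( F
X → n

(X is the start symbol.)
A grammar is LL(1) if for each non-terminal N with multiple productions, the predict sets of those productions are pairwise disjoint, where PREDICT(N → α) = (FIRST(α) \ {ε}) ∪ (FOLLOW(N) if α ⇒* ε).

Relevant sets:
  FIRST(X) = { '(', 'n' }

For X:
  PREDICT(X → X '(' F) = { '(', 'n' }
  PREDICT(X → '(' F) = { '(' }
  PREDICT(X → n) = { 'n' }
F has a single production, so nothing to check there.

Conflict found: Predict set conflict for X: { '(' }
The grammar is NOT LL(1).

Answer: No. Predict set conflict for X: { '(' }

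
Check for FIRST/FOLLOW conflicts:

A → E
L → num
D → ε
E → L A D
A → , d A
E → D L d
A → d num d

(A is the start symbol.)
A FIRST/FOLLOW conflict occurs when a non-terminal N has a nullable alternative N → β (β ⇒* ε) and another alternative N → α with FIRST(α) ∩ FOLLOW(N) ≠ ∅: on such a lookahead the parser cannot decide between expanding α and letting N vanish via β.

Nullable non-terminals: D.
D has a nullable alternative but only one production, so nothing to check.

A, E, L have no nullable alternative, so no FIRST/FOLLOW check is needed there.

No FIRST/FOLLOW conflicts found.

Answer: No FIRST/FOLLOW conflicts.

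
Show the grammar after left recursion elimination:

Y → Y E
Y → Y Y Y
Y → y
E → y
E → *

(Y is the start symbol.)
Y is directly left-recursive. The standard transformation for
  A → A α₁ | ... | A α_m | β₁ | ... | β_n
is
  A  → β₁ A' | ... | β_n A'
  A' → α₁ A' | ... | α_m A' | ε

Y → y becomes Y → y Y'
Y → Y E becomes Y' → E Y'
Y → Y Y Y becomes Y' → Y Y Y'
Add Y' → ε

Productions for other non-terminals are unchanged:
  E → y
  E → *

Resulting grammar:
Y → y Y'
Y' → E Y'
Y' → Y Y Y'
Y' → ε
E → y
E → *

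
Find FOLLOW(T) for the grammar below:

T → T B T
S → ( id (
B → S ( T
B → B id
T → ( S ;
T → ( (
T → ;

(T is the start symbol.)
{ $, '(', ';', 'id' }

To compute FOLLOW(T), find every occurrence of T on a right-hand side N → α T β: add FIRST(β) \ {ε}, and if β is empty or nullable also add FOLLOW(N). Iterate to a fixed point.

T is the start symbol, so $ ∈ FOLLOW(T).
In T → T B T: T is followed by B T, add FIRST(B T) \ {ε} = { '(' }
In T → T B T: T is at the end; this adds FOLLOW(T) to itself — nothing new
In B → S ( T: T is at the end, add FOLLOW(B)

The FOLLOW sets referred to above (computed the same way, to a fixed point):
  FOLLOW(B) = { '(', ';', 'id' }

Taking the union: FOLLOW(T) = { $, '(', ';', 'id' }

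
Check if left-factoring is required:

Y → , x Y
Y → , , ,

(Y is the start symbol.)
Left-factoring is needed when two productions for the same non-terminal
share a common prefix on the right-hand side.

Productions for Y:
  Y → , x Y
  Y → , , ,

Found common prefix ',' in productions for Y

Answer: Yes, Y has productions with common prefix ','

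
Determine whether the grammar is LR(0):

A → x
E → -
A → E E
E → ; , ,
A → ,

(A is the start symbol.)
A grammar is LR(0) if no state in the canonical LR(0) collection has:
  - both a shift item (dot before a terminal) and a complete item (shift-reduce conflict), or
  - two or more complete items (reduce-reduce conflict; the accept item [A' → A .] counts as a complete item here).

Augment with A' → A and build the canonical LR(0) collection (I0 = CLOSURE({[A' → . A]}), then GOTO on every symbol after a dot until no new states appear). It has 10 states:
  I0: { [A → . ,], [A → . E E], [A → . x], [A' → . A], [E → . -], [E → . ; , ,] }  — shift
  I1: { [A → , .] }  — reduce
  I2: { [E → - .] }  — reduce
  I3: { [E → ; . , ,] }  — shift
  I4: { [A' → A .] }  — accept
  I5: { [A → E . E], [E → . -], [E → . ; , ,] }  — shift
  I6: { [A → x .] }  — reduce
  I7: { [A → E E .] }  — reduce
  I8: { [E → ; , . ,] }  — shift
  I9: { [E → ; , , .] }  — reduce

Every state is either a pure shift/goto state or contains exactly one complete item and nothing to shift — no conflicts. The grammar is LR(0).

Answer: Yes, the grammar is LR(0)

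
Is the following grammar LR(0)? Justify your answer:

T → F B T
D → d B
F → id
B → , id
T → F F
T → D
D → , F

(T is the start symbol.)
Yes, the grammar is LR(0)

A grammar is LR(0) if no state in the canonical LR(0) collection has:
  - both a shift item (dot before a terminal) and a complete item (shift-reduce conflict), or
  - two or more complete items (reduce-reduce conflict; the accept item [T' → T .] counts as a complete item here).

Augment with T' → T and build the canonical LR(0) collection (I0 = CLOSURE({[T' → . T]}), then GOTO on every symbol after a dot until no new states appear). It has 14 states:
  I0: { [D → . , F], [D → . d B], [F → . id], [T → . D], [T → . F B T], [T → . F F], [T' → . T] }  — shift
  I1: { [D → , . F], [F → . id] }  — shift
  I2: { [T → D .] }  — reduce
  I3: { [B → . , id], [F → . id], [T → F . B T], [T → F . F] }  — shift
  I4: { [T' → T .] }  — accept
  I5: { [B → . , id], [D → d . B] }  — shift
  I6: { [F → id .] }  — reduce
  I7: { [B → , . id] }  — shift
  I8: { [D → d B .] }  — reduce
  I9: { [B → , id .] }  — reduce
  I10: { [D → . , F], [D → . d B], [F → . id], [T → . D], [T → . F B T], [T → . F F], [T → F B . T] }  — shift
  I11: { [T → F F .] }  — reduce
  I12: { [T → F B T .] }  — reduce
  I13: { [D → , F .] }  — reduce

Every state is either a pure shift/goto state or contains exactly one complete item and nothing to shift — no conflicts. The grammar is LR(0).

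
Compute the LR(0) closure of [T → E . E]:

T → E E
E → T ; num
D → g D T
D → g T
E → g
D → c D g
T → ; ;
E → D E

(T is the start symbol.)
{ [D → . c D g], [D → . g D T], [D → . g T], [E → . D E], [E → . T ; num], [E → . g], [T → . ; ;], [T → . E E], [T → E . E] }

To compute CLOSURE, for each item [A → α.Bβ] where B is a non-terminal, add [B → .γ] for all productions B → γ; repeat for the newly added items until nothing changes.

Start with: [T → E . E]
  [T → E . E] has the dot before E: add [E → . T ; num], [E → . g], [E → . D E]
  [E → . T ; num] has the dot before T: add [T → . E E], [T → . ; ;]
  [E → . D E] has the dot before D: add [D → . g D T], [D → . g T], [D → . c D g]
No further items can be added.

CLOSURE = { [D → . c D g], [D → . g D T], [D → . g T], [E → . D E], [E → . T ; num], [E → . g], [T → . ; ;], [T → . E E], [T → E . E] }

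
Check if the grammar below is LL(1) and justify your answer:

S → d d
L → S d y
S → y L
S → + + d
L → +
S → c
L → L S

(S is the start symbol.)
No. Predict set conflict for L: { '+' }

A grammar is LL(1) if for each non-terminal N with multiple productions, the predict sets of those productions are pairwise disjoint, where PREDICT(N → α) = (FIRST(α) \ {ε}) ∪ (FOLLOW(N) if α ⇒* ε).

Relevant sets:
  FIRST(S) = { '+', 'c', 'd', 'y' }
  FIRST(L) = { '+', 'c', 'd', 'y' }

For S:
  PREDICT(S → d d) = { 'd' }
  PREDICT(S → y L) = { 'y' }
  PREDICT(S → '+' '+' d) = { '+' }
  PREDICT(S → c) = { 'c' }
For L:
  PREDICT(L → S d y) = { '+', 'c', 'd', 'y' }
  PREDICT(L → '+') = { '+' }
  PREDICT(L → L S) = { '+', 'c', 'd', 'y' }

Conflict found: Predict set conflict for L: { '+' }
The grammar is NOT LL(1).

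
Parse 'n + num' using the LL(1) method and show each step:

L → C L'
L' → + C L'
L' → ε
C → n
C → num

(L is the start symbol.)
LL(1) parsing maintains a stack (initially the start symbol over $) and the input. At each step: if the stack top is a terminal, match it against the current input token; if it is a non-terminal N, replace it with the RHS of M[N, lookahead] (the unique production whose predict set contains the lookahead).

Stack is shown with the top on the left.

Stack     Input      Action
---------------------------
L $       n + num $  output L → C L'
C L' $    n + num $  output C → n
n L' $    n + num $  match 'n'
L' $      + num $    output L' → + C L'
+ C L' $  + num $    match '+'
C L' $    num $      output C → num
num L' $  num $      match 'num'
L' $      $          output L' → ε
$         $          accept

The string is accepted.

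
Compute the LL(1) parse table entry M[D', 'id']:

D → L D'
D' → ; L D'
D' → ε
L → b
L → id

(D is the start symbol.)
Empty (error entry)

To find M[D', 'id'], we find productions for D' where 'id' is in the predict set (PREDICT(N → α) = (FIRST(α) \ {ε}) ∪ (FOLLOW(N) if α ⇒* ε)).

Relevant sets:
  FOLLOW(D') = { $ }

D' → ; L D': PREDICT = { ';' }
D' → ε: PREDICT = { $ }

M[D', 'id'] is empty (no production applies)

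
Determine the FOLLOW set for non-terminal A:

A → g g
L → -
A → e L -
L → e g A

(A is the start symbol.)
{ $, '-' }

To compute FOLLOW(A), find every occurrence of A on a right-hand side N → α A β: add FIRST(β) \ {ε}, and if β is empty or nullable also add FOLLOW(N). Iterate to a fixed point.

A is the start symbol, so $ ∈ FOLLOW(A).
In L → e g A: A is at the end, add FOLLOW(L)

The FOLLOW sets referred to above (computed the same way, to a fixed point):
  FOLLOW(L) = { '-' }

Taking the union: FOLLOW(A) = { $, '-' }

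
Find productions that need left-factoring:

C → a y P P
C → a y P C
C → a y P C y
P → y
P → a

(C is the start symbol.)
Left-factoring is needed when two productions for the same non-terminal
share a common prefix on the right-hand side.

Productions for C:
  C → a y P P
  C → a y P C
  C → a y P C y
Productions for P:
  P → y
  P → a

Found common prefix 'a y P' in productions for C

Answer: Yes, C has productions with common prefix 'a y P'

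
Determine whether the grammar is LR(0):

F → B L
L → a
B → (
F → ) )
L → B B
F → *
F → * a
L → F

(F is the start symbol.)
No. Shift-reduce conflict between [F → * .] and [F → * . a]

Augment with F' → F and build the canonical LR(0) collection (I0 = CLOSURE({[F' → . F]}), then GOTO on every symbol after a dot until no new states appear). It has 13 states:
  I0: { [B → . (], [F → . ) )], [F → . * a], [F → . *], [F → . B L], [F' → . F] }  — shift
  I1: { [B → ( .] }  — reduce
  I2: { [F → ) . )] }  — shift
  I3: { [F → * . a], [F → * .] }  — shift, reduce
  I4: { [B → . (], [F → . ) )], [F → . * a], [F → . *], [F → . B L], [F → B . L], [L → . B B], [L → . F], [L → . a] }  — shift
  I5: { [F' → F .] }  — accept
  I6: { [B → . (], [F → . ) )], [F → . * a], [F → . *], [F → . B L], [F → B . L], [L → . B B], [L → . F], [L → . a], [L → B . B] }  — shift
  I7: { [L → F .] }  — reduce
  I8: { [F → B L .] }  — reduce
  I9: { [L → a .] }  — reduce
  I10: { [B → . (], [F → . ) )], [F → . * a], [F → . *], [F → . B L], [F → B . L], [L → . B B], [L → . F], [L → . a], [L → B . B], [L → B B .] }  — shift, reduce
  I11: { [F → * a .] }  — reduce
  I12: { [F → ) ) .] }  — reduce

Conflict in state I3:
  Shift-reduce conflict between [F → * .] and [F → * . a]
So the grammar is NOT LR(0).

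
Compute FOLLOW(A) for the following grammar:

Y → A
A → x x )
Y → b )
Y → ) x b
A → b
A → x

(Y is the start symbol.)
{ $ }

In Y → A: A is at the end, add FOLLOW(Y)

The FOLLOW sets referred to above (computed the same way, to a fixed point):
  FOLLOW(Y) = { $ }

Taking the union: FOLLOW(A) = { $ }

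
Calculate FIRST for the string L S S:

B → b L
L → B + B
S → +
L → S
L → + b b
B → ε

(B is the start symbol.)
FIRST sets of the non-terminals involved (from the grammar, by fixed-point iteration):
  FIRST(L) = { '+', 'b' }

To compute FIRST(L S S), process the symbols left to right:
Symbol L is a non-terminal. Add FIRST(L) \ {ε} = { '+', 'b' }
L is not nullable (ε ∉ FIRST(L)), so stop here.
FIRST(L S S) = { '+', 'b' }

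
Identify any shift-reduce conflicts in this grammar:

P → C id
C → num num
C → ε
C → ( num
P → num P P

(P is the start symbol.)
A shift-reduce conflict occurs when an LR(0) state has both:
  - a complete (reduce) item [A → α .] (dot at the end), and
  - a shift item [B → β . c γ] (dot before a terminal).

Augment with P' → P and build the canonical LR(0) collection (I0 = CLOSURE({[P' → . P]}), then GOTO on every symbol after a dot until no new states appear). It has 10 states:
  I0: { [C → . ( num], [C → . num num], [C → .], [P → . C id], [P → . num P P], [P' → . P] }  — shift, reduce
  I1: { [C → ( . num] }  — shift
  I2: { [P → C . id] }  — shift
  I3: { [P' → P .] }  — accept
  I4: { [C → . ( num], [C → . num num], [C → .], [C → num . num], [P → . C id], [P → . num P P], [P → num . P P] }  — shift, reduce
  I5: { [C → . ( num], [C → . num num], [C → .], [P → . C id], [P → . num P P], [P → num P . P] }  — shift, reduce
  I6: { [C → . ( num], [C → . num num], [C → .], [C → num . num], [C → num num .], [P → . C id], [P → . num P P], [P → num . P P] }  — shift, 2 reduces
  I7: { [P → num P P .] }  — reduce
  I8: { [P → C id .] }  — reduce
  I9: { [C → ( num .] }  — reduce

I0 contains reduce item [C → .] and shift items [C → . ( num], [C → . num num], [P → . num P P] — shift-reduce conflict.
I4 contains reduce item [C → .] and shift items [C → . ( num], [C → . num num], [C → num . num], [P → . num P P] — shift-reduce conflict.
I5 contains reduce item [C → .] and shift items [C → . ( num], [C → . num num], [P → . num P P] — shift-reduce conflict.
I6 contains reduce items [C → .], [C → num num .] and shift items [C → . ( num], [C → . num num], [C → num . num], [P → . num P P] — shift-reduce conflict.

Answer: Yes — I0: [C → .] vs [C → . ( num]; I4: [C → .] vs [C → . ( num]; I5: [C → .] vs [C → . ( num]; I6: [C → .] vs [C → . ( num]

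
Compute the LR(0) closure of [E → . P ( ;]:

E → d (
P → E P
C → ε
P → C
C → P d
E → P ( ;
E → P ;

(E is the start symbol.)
{ [C → . P d], [C → .], [E → . P ( ;], [E → . P ;], [E → . d (], [P → . C], [P → . E P] }

Start with: [E → . P ( ;]
  [E → . P ( ;] has the dot before P: add [P → . E P], [P → . C]
  [P → . E P] has the dot before E: add [E → . d (], [E → . P ;]
  [P → . C] has the dot before C: add [C → .], [C → . P d]
No further items can be added.

CLOSURE = { [C → . P d], [C → .], [E → . P ( ;], [E → . P ;], [E → . d (], [P → . C], [P → . E P] }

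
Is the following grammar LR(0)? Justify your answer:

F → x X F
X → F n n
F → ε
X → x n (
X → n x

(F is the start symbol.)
Augment with F' → F and build the canonical LR(0) collection (I0 = CLOSURE({[F' → . F]}), then GOTO on every symbol after a dot until no new states appear). It has 13 states:
  I0: { [F → . x X F], [F → .], [F' → . F] }  — shift, reduce
  I1: { [F' → F .] }  — accept
  I2: { [F → . x X F], [F → .], [F → x . X F], [X → . F n n], [X → . n x], [X → . x n (] }  — shift, reduce
  I3: { [X → F . n n] }  — shift
  I4: { [F → . x X F], [F → .], [F → x X . F] }  — shift, reduce
  I5: { [X → n . x] }  — shift
  I6: { [F → . x X F], [F → .], [F → x . X F], [X → . F n n], [X → . n x], [X → . x n (], [X → x . n (] }  — shift, reduce
  I7: { [X → n . x], [X → x n . (] }  — shift
  I8: { [X → x n ( .] }  — reduce
  I9: { [X → n x .] }  — reduce
  I10: { [F → x X F .] }  — reduce
  I11: { [X → F n . n] }  — shift
  I12: { [X → F n n .] }  — reduce

Conflict in state I0:
  Shift-reduce conflict between [F → .] and [F → . x X F]
So the grammar is NOT LR(0).

Answer: No. Shift-reduce conflict between [F → .] and [F → . x X F]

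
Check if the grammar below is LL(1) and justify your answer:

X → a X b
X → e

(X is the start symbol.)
A grammar is LL(1) if for each non-terminal N with multiple productions, the predict sets of those productions are pairwise disjoint, where PREDICT(N → α) = (FIRST(α) \ {ε}) ∪ (FOLLOW(N) if α ⇒* ε).

For X:
  PREDICT(X → a X b) = { 'a' }
  PREDICT(X → e) = { 'e' }

All predict sets are disjoint. The grammar IS LL(1).

Answer: Yes, the grammar is LL(1).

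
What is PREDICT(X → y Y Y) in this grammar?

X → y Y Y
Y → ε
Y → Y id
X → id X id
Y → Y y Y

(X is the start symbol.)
PREDICT(X → y Y Y) = (FIRST(RHS) \ {ε}) ∪ (FOLLOW(X) if ε ∈ FIRST(RHS), i.e. RHS ⇒* ε)
FIRST(y Y Y) = { 'y' }
ε ∉ FIRST(y Y Y), so FOLLOW(X) is not added.
PREDICT(X → y Y Y) = { 'y' }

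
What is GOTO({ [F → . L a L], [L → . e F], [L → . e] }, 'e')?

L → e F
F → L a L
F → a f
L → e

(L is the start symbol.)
GOTO(I, 'e') = CLOSURE({ [A → αX.β] : [A → α.Xβ] ∈ I, X = 'e' })

Items with dot before 'e', with the dot advanced:
  [L → . e] → [L → e .]
  [L → . e F] → [L → e . F]
Closure of the advanced items:
  [L → e . F] has the dot before F: add [F → . L a L], [F → . a f]
  [F → . L a L] has the dot before L: add [L → . e F], [L → . e]

GOTO = { [F → . L a L], [F → . a f], [L → . e F], [L → . e], [L → e . F], [L → e .] }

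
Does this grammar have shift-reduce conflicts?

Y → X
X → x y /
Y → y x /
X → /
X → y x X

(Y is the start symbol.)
No shift-reduce conflicts

Augment with Y' → Y and build the canonical LR(0) collection (I0 = CLOSURE({[Y' → . Y]}), then GOTO on every symbol after a dot until no new states appear). It has 13 states:
  I0: { [X → . /], [X → . x y /], [X → . y x X], [Y → . X], [Y → . y x /], [Y' → . Y] }  — shift
  I1: { [X → / .] }  — reduce
  I2: { [Y → X .] }  — reduce
  I3: { [Y' → Y .] }  — accept
  I4: { [X → x . y /] }  — shift
  I5: { [X → y . x X], [Y → y . x /] }  — shift
  I6: { [X → . /], [X → . x y /], [X → . y x X], [X → y x . X], [Y → y x . /] }  — shift
  I7: { [X → / .], [Y → y x / .] }  — 2 reduces
  I8: { [X → y x X .] }  — reduce
  I9: { [X → y . x X] }  — shift
  I10: { [X → . /], [X → . x y /], [X → . y x X], [X → y x . X] }  — shift
  I11: { [X → x y . /] }  — shift
  I12: { [X → x y / .] }  — reduce

No state contains both a complete item and a shift item.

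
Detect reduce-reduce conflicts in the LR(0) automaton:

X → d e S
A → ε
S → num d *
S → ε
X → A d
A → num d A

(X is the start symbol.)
No reduce-reduce conflicts

A reduce-reduce conflict occurs when an LR(0) state has two complete items [A → α .] and [B → β .] — both call for a reduction, and with no lookahead the parser cannot choose between them.

Augment with X' → X and build the canonical LR(0) collection (I0 = CLOSURE({[X' → . X]}), then GOTO on every symbol after a dot until no new states appear). It has 13 states:
  I0: { [A → . num d A], [A → .], [X → . A d], [X → . d e S], [X' → . X] }  — shift, reduce
  I1: { [X → A . d] }  — shift
  I2: { [X' → X .] }  — accept
  I3: { [X → d . e S] }  — shift
  I4: { [A → num . d A] }  — shift
  I5: { [A → . num d A], [A → .], [A → num d . A] }  — shift, reduce
  I6: { [A → num d A .] }  — reduce
  I7: { [S → . num d *], [S → .], [X → d e . S] }  — shift, reduce
  I8: { [X → d e S .] }  — reduce
  I9: { [S → num . d *] }  — shift
  I10: { [S → num d . *] }  — shift
  I11: { [S → num d * .] }  — reduce
  I12: { [X → A d .] }  — reduce

No state contains more than one complete item.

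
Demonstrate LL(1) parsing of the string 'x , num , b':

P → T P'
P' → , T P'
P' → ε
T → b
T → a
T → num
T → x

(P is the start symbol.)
Stack is shown with the top on the left.

Stack     Input          Action
-------------------------------
P $       x , num , b $  output P → T P'
T P' $    x , num , b $  output T → x
x P' $    x , num , b $  match 'x'
P' $      , num , b $    output P' → , T P'
, T P' $  , num , b $    match ','
T P' $    num , b $      output T → num
num P' $  num , b $      match 'num'
P' $      , b $          output P' → , T P'
, T P' $  , b $          match ','
T P' $    b $            output T → b
b P' $    b $            match 'b'
P' $      $              output P' → ε
$         $              accept

The string is accepted.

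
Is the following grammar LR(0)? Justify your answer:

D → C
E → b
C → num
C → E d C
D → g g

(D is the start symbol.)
Yes, the grammar is LR(0)

A grammar is LR(0) if no state in the canonical LR(0) collection has:
  - both a shift item (dot before a terminal) and a complete item (shift-reduce conflict), or
  - two or more complete items (reduce-reduce conflict; the accept item [D' → D .] counts as a complete item here).

Augment with D' → D and build the canonical LR(0) collection (I0 = CLOSURE({[D' → . D]}), then GOTO on every symbol after a dot until no new states appear). It has 10 states:
  I0: { [C → . E d C], [C → . num], [D → . C], [D → . g g], [D' → . D], [E → . b] }  — shift
  I1: { [D → C .] }  — reduce
  I2: { [D' → D .] }  — accept
  I3: { [C → E . d C] }  — shift
  I4: { [E → b .] }  — reduce
  I5: { [D → g . g] }  — shift
  I6: { [C → num .] }  — reduce
  I7: { [D → g g .] }  — reduce
  I8: { [C → . E d C], [C → . num], [C → E d . C], [E → . b] }  — shift
  I9: { [C → E d C .] }  — reduce

Every state is either a pure shift/goto state or contains exactly one complete item and nothing to shift — no conflicts. The grammar is LR(0).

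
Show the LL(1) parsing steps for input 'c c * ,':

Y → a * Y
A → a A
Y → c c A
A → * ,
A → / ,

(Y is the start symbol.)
LL(1) parsing maintains a stack (initially the start symbol over $) and the input. At each step: if the stack top is a terminal, match it against the current input token; if it is a non-terminal N, replace it with the RHS of M[N, lookahead] (the unique production whose predict set contains the lookahead).

Stack is shown with the top on the left.

Stack    Input      Action
--------------------------
Y $      c c * , $  output Y → c c A
c c A $  c c * , $  match 'c'
c A $    c * , $    match 'c'
A $      * , $      output A → * ,
* , $    * , $      match '*'
, $      , $        match ','
$        $          accept

The string is accepted.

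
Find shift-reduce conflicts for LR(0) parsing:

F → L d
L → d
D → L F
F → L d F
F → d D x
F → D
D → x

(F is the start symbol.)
Yes — I4: [L → d .] vs [D → . x]; I11: [F → L d .] vs [D → . x]; I12: [F → D .] vs [F → d D . x]

A shift-reduce conflict occurs when an LR(0) state has both:
  - a complete (reduce) item [A → α .] (dot at the end), and
  - a shift item [B → β . c γ] (dot before a terminal).

Augment with F' → F and build the canonical LR(0) collection (I0 = CLOSURE({[F' → . F]}), then GOTO on every symbol after a dot until no new states appear). It has 14 states:
  I0: { [D → . L F], [D → . x], [F → . D], [F → . L d F], [F → . L d], [F → . d D x], [F' → . F], [L → . d] }  — shift
  I1: { [F → D .] }  — reduce
  I2: { [F' → F .] }  — accept
  I3: { [D → . L F], [D → . x], [D → L . F], [F → . D], [F → . L d F], [F → . L d], [F → . d D x], [F → L . d F], [F → L . d], [L → . d] }  — shift
  I4: { [D → . L F], [D → . x], [F → d . D x], [L → . d], [L → d .] }  — shift, reduce
  I5: { [D → x .] }  — reduce
  I6: { [F → d D . x] }  — shift
  I7: { [D → . L F], [D → . x], [D → L . F], [F → . D], [F → . L d F], [F → . L d], [F → . d D x], [L → . d] }  — shift
  I8: { [L → d .] }  — reduce
  I9: { [D → L F .] }  — reduce
  I10: { [F → d D x .] }  — reduce
  I11: { [D → . L F], [D → . x], [F → . D], [F → . L d F], [F → . L d], [F → . d D x], [F → L d . F], [F → L d .], [F → d . D x], [L → . d], [L → d .] }  — shift, 2 reduces
  I12: { [F → D .], [F → d D . x] }  — shift, reduce
  I13: { [F → L d F .] }  — reduce

I4 contains reduce item [L → d .] and shift items [D → . x], [L → . d] — shift-reduce conflict.
I11 contains reduce items [F → L d .], [L → d .] and shift items [D → . x], [F → . d D x], [L → . d] — shift-reduce conflict.
I12 contains reduce item [F → D .] and shift item [F → d D . x] — shift-reduce conflict.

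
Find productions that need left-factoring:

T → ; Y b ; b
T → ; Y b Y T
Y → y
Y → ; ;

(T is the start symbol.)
Yes, T has productions with common prefix '; Y b'

Left-factoring is needed when two productions for the same non-terminal
share a common prefix on the right-hand side.

Productions for T:
  T → ; Y b ; b
  T → ; Y b Y T
Productions for Y:
  Y → y
  Y → ; ;

Found common prefix '; Y b' in productions for T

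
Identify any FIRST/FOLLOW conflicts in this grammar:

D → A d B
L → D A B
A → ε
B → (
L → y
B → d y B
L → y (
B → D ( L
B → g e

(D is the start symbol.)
A FIRST/FOLLOW conflict occurs when a non-terminal N has a nullable alternative N → β (β ⇒* ε) and another alternative N → α with FIRST(α) ∩ FOLLOW(N) ≠ ∅: on such a lookahead the parser cannot decide between expanding α and letting N vanish via β.

Nullable non-terminals: A.
A has a nullable alternative but only one production, so nothing to check.

B, D, L have no nullable alternative, so no FIRST/FOLLOW check is needed there.

No FIRST/FOLLOW conflicts found.

Answer: No FIRST/FOLLOW conflicts.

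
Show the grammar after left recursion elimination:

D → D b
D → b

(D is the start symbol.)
D → b D'
D' → b D'
D' → ε

D is directly left-recursive. The standard transformation for
  A → A α₁ | ... | A α_m | β₁ | ... | β_n
is
  A  → β₁ A' | ... | β_n A'
  A' → α₁ A' | ... | α_m A' | ε

D → b becomes D → b D'
D → D b becomes D' → b D'
Add D' → ε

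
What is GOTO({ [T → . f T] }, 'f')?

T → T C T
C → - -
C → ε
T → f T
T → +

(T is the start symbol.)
GOTO(I, 'f') = CLOSURE({ [A → αX.β] : [A → α.Xβ] ∈ I, X = 'f' })

Items with dot before 'f', with the dot advanced:
  [T → . f T] → [T → f . T]
Closure of the advanced items:
  [T → f . T] has the dot before T: add [T → . T C T], [T → . f T], [T → . +]

GOTO = { [T → . +], [T → . T C T], [T → . f T], [T → f . T] }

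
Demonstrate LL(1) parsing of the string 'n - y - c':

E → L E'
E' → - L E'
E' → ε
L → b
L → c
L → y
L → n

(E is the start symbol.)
LL(1) parsing maintains a stack (initially the start symbol over $) and the input. At each step: if the stack top is a terminal, match it against the current input token; if it is a non-terminal N, replace it with the RHS of M[N, lookahead] (the unique production whose predict set contains the lookahead).

Stack is shown with the top on the left.

Stack     Input        Action
-----------------------------
E $       n - y - c $  output E → L E'
L E' $    n - y - c $  output L → n
n E' $    n - y - c $  match 'n'
E' $      - y - c $    output E' → - L E'
- L E' $  - y - c $    match '-'
L E' $    y - c $      output L → y
y E' $    y - c $      match 'y'
E' $      - c $        output E' → - L E'
- L E' $  - c $        match '-'
L E' $    c $          output L → c
c E' $    c $          match 'c'
E' $      $            output E' → ε
$         $            accept

The string is accepted.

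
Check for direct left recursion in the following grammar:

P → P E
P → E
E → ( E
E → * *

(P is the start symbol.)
Yes, P is left-recursive

Direct left recursion occurs when N → N α for some non-terminal N (the right-hand side begins with the left-hand side itself).

P → P E: LEFT RECURSIVE (starts with P)
P → E: starts with E
E → ( E: starts with '('
E → * *: starts with '*'

The grammar has direct left recursion on: P.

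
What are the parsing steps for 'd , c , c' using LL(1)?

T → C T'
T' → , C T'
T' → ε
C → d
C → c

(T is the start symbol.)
LL(1) parsing maintains a stack (initially the start symbol over $) and the input. At each step: if the stack top is a terminal, match it against the current input token; if it is a non-terminal N, replace it with the RHS of M[N, lookahead] (the unique production whose predict set contains the lookahead).

Stack is shown with the top on the left.

Stack     Input        Action
-----------------------------
T $       d , c , c $  output T → C T'
C T' $    d , c , c $  output C → d
d T' $    d , c , c $  match 'd'
T' $      , c , c $    output T' → , C T'
, C T' $  , c , c $    match ','
C T' $    c , c $      output C → c
c T' $    c , c $      match 'c'
T' $      , c $        output T' → , C T'
, C T' $  , c $        match ','
C T' $    c $          output C → c
c T' $    c $          match 'c'
T' $      $            output T' → ε
$         $            accept

The string is accepted.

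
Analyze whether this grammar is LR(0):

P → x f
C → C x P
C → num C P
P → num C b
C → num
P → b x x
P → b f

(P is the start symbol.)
A grammar is LR(0) if no state in the canonical LR(0) collection has:
  - both a shift item (dot before a terminal) and a complete item (shift-reduce conflict), or
  - two or more complete items (reduce-reduce conflict; the accept item [P' → P .] counts as a complete item here).

Augment with P' → P and build the canonical LR(0) collection (I0 = CLOSURE({[P' → . P]}), then GOTO on every symbol after a dot until no new states appear). It has 17 states:
  I0: { [P → . b f], [P → . b x x], [P → . num C b], [P → . x f], [P' → . P] }  — shift
  I1: { [P' → P .] }  — accept
  I2: { [P → b . f], [P → b . x x] }  — shift
  I3: { [C → . C x P], [C → . num C P], [C → . num], [P → num . C b] }  — shift
  I4: { [P → x . f] }  — shift
  I5: { [P → x f .] }  — reduce
  I6: { [C → C . x P], [P → num C . b] }  — shift
  I7: { [C → . C x P], [C → . num C P], [C → . num], [C → num . C P], [C → num .] }  — shift, reduce
  I8: { [C → C . x P], [C → num C . P], [P → . b f], [P → . b x x], [P → . num C b], [P → . x f] }  — shift
  I9: { [C → num C P .] }  — reduce
  I10: { [C → C x . P], [P → . b f], [P → . b x x], [P → . num C b], [P → . x f], [P → x . f] }  — shift
  I11: { [C → C x P .] }  — reduce
  I12: { [P → num C b .] }  — reduce
  I13: { [C → C x . P], [P → . b f], [P → . b x x], [P → . num C b], [P → . x f] }  — shift
  I14: { [P → b f .] }  — reduce
  I15: { [P → b x . x] }  — shift
  I16: { [P → b x x .] }  — reduce

Conflict in state I7:
  Shift-reduce conflict between [C → num .] and [C → . num]
So the grammar is NOT LR(0).

Answer: No. Shift-reduce conflict between [C → num .] and [C → . num]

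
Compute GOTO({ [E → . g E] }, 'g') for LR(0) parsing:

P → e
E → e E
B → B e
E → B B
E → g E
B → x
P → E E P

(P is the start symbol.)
GOTO(I, 'g') = CLOSURE({ [A → αX.β] : [A → α.Xβ] ∈ I, X = 'g' })

Items with dot before 'g', with the dot advanced:
  [E → . g E] → [E → g . E]
Closure of the advanced items:
  [E → g . E] has the dot before E: add [E → . e E], [E → . B B], [E → . g E]
  [E → . B B] has the dot before B: add [B → . B e], [B → . x]

GOTO = { [B → . B e], [B → . x], [E → . B B], [E → . e E], [E → . g E], [E → g . E] }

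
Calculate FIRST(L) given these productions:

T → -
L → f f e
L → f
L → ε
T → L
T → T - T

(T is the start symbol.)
{ 'f', ε }

To compute FIRST(L), examine every production with L on the left-hand side, reading each right-hand side left to right until a non-nullable symbol is reached.

From L → f f e:
  - f is a terminal: add 'f' and stop
From L → f:
  - f is a terminal: add 'f' and stop
From L → ε:
  - ε-production, so ε ∈ FIRST(L)

Collecting: FIRST(L) = { 'f', ε }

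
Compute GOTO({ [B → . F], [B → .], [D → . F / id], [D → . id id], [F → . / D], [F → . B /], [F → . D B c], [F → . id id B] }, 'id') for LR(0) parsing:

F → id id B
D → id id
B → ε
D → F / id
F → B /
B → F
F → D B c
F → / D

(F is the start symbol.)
GOTO(I, 'id') = CLOSURE({ [A → αX.β] : [A → α.Xβ] ∈ I, X = 'id' })

Items with dot before 'id', with the dot advanced:
  [D → . id id] → [D → id . id]
  [F → . id id B] → [F → id . id B]
Closure adds nothing (no advanced item has the dot before a non-terminal).

GOTO = { [D → id . id], [F → id . id B] }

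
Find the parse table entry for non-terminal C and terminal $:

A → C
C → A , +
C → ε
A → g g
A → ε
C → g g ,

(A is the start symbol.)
To find M[C, $], we find productions for C where $ is in the predict set (PREDICT(N → α) = (FIRST(α) \ {ε}) ∪ (FOLLOW(N) if α ⇒* ε)).

Relevant sets:
  FIRST(A) = { ',', 'g', ε }
  FOLLOW(C) = { $, ',' }

C → A , +: PREDICT = { ',', 'g' }
C → ε: PREDICT = { $, ',' }
  $ is in predict set, so this production goes in M[C, $]
C → g g ,: PREDICT = { 'g' }

M[C, $] = C → ε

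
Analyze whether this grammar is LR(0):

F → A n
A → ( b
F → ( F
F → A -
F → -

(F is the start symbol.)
Yes, the grammar is LR(0)

Augment with F' → F and build the canonical LR(0) collection (I0 = CLOSURE({[F' → . F]}), then GOTO on every symbol after a dot until no new states appear). It has 9 states:
  I0: { [A → . ( b], [F → . ( F], [F → . -], [F → . A -], [F → . A n], [F' → . F] }  — shift
  I1: { [A → ( . b], [A → . ( b], [F → ( . F], [F → . ( F], [F → . -], [F → . A -], [F → . A n] }  — shift
  I2: { [F → - .] }  — reduce
  I3: { [F → A . -], [F → A . n] }  — shift
  I4: { [F' → F .] }  — accept
  I5: { [F → A - .] }  — reduce
  I6: { [F → A n .] }  — reduce
  I7: { [F → ( F .] }  — reduce
  I8: { [A → ( b .] }  — reduce

Every state is either a pure shift/goto state or contains exactly one complete item and nothing to shift — no conflicts. The grammar is LR(0).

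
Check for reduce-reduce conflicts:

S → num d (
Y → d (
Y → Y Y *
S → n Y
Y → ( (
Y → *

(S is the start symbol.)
Yes — I12: [Y → * .] vs [Y → Y Y * .]

A reduce-reduce conflict occurs when an LR(0) state has two complete items [A → α .] and [B → β .] — both call for a reduction, and with no lookahead the parser cannot choose between them.

Augment with S' → S and build the canonical LR(0) collection (I0 = CLOSURE({[S' → . S]}), then GOTO on every symbol after a dot until no new states appear). It has 14 states:
  I0: { [S → . n Y], [S → . num d (], [S' → . S] }  — shift
  I1: { [S' → S .] }  — accept
  I2: { [S → n . Y], [Y → . ( (], [Y → . *], [Y → . Y Y *], [Y → . d (] }  — shift
  I3: { [S → num . d (] }  — shift
  I4: { [S → num d . (] }  — shift
  I5: { [S → num d ( .] }  — reduce
  I6: { [Y → ( . (] }  — shift
  I7: { [Y → * .] }  — reduce
  I8: { [S → n Y .], [Y → . ( (], [Y → . *], [Y → . Y Y *], [Y → . d (], [Y → Y . Y *] }  — shift, reduce
  I9: { [Y → d . (] }  — shift
  I10: { [Y → d ( .] }  — reduce
  I11: { [Y → . ( (], [Y → . *], [Y → . Y Y *], [Y → . d (], [Y → Y . Y *], [Y → Y Y . *] }  — shift
  I12: { [Y → * .], [Y → Y Y * .] }  — 2 reduces
  I13: { [Y → ( ( .] }  — reduce

I12 contains complete items [Y → * .], [Y → Y Y * .] — reduce-reduce conflict.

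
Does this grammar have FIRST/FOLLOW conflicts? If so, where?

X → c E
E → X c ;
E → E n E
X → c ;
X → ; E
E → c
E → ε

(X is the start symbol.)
Yes. E → X c ';' with FOLLOW(E) on { 'c' }; E → E n E with FOLLOW(E) on { 'c', 'n' }; E → c with FOLLOW(E) on { 'c' }

A FIRST/FOLLOW conflict occurs when a non-terminal N has a nullable alternative N → β (β ⇒* ε) and another alternative N → α with FIRST(α) ∩ FOLLOW(N) ≠ ∅: on such a lookahead the parser cannot decide between expanding α and letting N vanish via β.

Nullable non-terminals: E.
FIRST sets used below: FIRST(X) = { ';', 'c' }, FIRST(E) = { ';', 'c', 'n', ε }

E: nullable alternative(s) E → ε; FOLLOW(E) = { $, 'c', 'n' }
  E → X c ;: FIRST \ {ε} = { ';', 'c' } — overlaps FOLLOW(E) on { 'c' }: CONFLICT
  E → E n E: FIRST \ {ε} = { ';', 'c', 'n' } — overlaps FOLLOW(E) on { 'c', 'n' }: CONFLICT
  E → c: FIRST \ {ε} = { 'c' } — overlaps FOLLOW(E) on { 'c' }: CONFLICT
  E → ε: FIRST \ {ε} = { } — this is the only nullable alternative, skip

X has no nullable alternative, so no FIRST/FOLLOW check is needed there.

So the grammar has 3 FIRST/FOLLOW conflicts (marked CONFLICT above).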